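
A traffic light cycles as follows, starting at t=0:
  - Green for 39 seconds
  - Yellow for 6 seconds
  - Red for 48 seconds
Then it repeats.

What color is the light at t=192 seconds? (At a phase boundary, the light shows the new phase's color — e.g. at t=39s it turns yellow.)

Answer: green

Derivation:
Cycle length = 39 + 6 + 48 = 93s
t = 192, phase_t = 192 mod 93 = 6
6 < 39 (green end) → GREEN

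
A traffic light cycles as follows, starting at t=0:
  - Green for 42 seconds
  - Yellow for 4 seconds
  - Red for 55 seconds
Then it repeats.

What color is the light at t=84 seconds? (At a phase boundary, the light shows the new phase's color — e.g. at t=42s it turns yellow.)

Cycle length = 42 + 4 + 55 = 101s
t = 84, phase_t = 84 mod 101 = 84
84 >= 46 → RED

Answer: red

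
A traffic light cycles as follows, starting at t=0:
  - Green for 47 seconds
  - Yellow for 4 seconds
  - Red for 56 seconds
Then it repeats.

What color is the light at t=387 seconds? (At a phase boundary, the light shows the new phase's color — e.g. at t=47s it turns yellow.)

Answer: red

Derivation:
Cycle length = 47 + 4 + 56 = 107s
t = 387, phase_t = 387 mod 107 = 66
66 >= 51 → RED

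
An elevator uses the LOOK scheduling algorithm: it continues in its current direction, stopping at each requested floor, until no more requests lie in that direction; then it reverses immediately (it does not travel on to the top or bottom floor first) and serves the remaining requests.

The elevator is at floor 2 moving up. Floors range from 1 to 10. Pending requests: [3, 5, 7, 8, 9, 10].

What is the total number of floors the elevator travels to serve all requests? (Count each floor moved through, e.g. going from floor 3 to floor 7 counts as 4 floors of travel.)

Answer: 8

Derivation:
Start at floor 2 moving up, LOOK stop order: [3, 5, 7, 8, 9, 10]
  2 → 3: |3-2| = 1, total = 1
  3 → 5: |5-3| = 2, total = 3
  5 → 7: |7-5| = 2, total = 5
  7 → 8: |8-7| = 1, total = 6
  8 → 9: |9-8| = 1, total = 7
  9 → 10: |10-9| = 1, total = 8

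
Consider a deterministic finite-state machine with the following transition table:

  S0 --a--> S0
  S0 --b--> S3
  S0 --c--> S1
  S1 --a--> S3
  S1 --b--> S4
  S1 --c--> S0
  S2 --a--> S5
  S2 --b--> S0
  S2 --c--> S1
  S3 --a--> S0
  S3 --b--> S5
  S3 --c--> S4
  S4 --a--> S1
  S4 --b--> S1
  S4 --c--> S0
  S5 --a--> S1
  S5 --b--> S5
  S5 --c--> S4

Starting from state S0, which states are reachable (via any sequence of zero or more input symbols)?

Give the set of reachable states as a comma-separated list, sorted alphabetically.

Answer: S0, S1, S3, S4, S5

Derivation:
BFS from S0:
  visit S0: S0--a-->S0 (seen), S0--b-->S3 (new), S0--c-->S1 (new)
  visit S3: S3--a-->S0 (seen), S3--b-->S5 (new), S3--c-->S4 (new)
  visit S1: S1--a-->S3 (seen), S1--b-->S4 (seen), S1--c-->S0 (seen)
  visit S5: S5--a-->S1 (seen), S5--b-->S5 (seen), S5--c-->S4 (seen)
  visit S4: S4--a-->S1 (seen), S4--b-->S1 (seen), S4--c-->S0 (seen)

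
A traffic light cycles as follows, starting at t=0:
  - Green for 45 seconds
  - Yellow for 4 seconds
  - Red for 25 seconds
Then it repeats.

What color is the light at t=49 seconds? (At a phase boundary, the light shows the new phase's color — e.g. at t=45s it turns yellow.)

Cycle length = 45 + 4 + 25 = 74s
t = 49, phase_t = 49 mod 74 = 49
49 >= 49 → RED

Answer: red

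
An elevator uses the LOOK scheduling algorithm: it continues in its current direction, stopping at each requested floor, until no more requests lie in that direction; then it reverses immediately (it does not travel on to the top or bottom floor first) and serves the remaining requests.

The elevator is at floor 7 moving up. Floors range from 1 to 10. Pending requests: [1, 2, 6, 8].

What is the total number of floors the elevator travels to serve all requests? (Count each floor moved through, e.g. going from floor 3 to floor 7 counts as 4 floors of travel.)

Start at floor 7 moving up, LOOK stop order: [8, 6, 2, 1]
  7 → 8: |8-7| = 1, total = 1
  8 → 6: |6-8| = 2, total = 3
  6 → 2: |2-6| = 4, total = 7
  2 → 1: |1-2| = 1, total = 8

Answer: 8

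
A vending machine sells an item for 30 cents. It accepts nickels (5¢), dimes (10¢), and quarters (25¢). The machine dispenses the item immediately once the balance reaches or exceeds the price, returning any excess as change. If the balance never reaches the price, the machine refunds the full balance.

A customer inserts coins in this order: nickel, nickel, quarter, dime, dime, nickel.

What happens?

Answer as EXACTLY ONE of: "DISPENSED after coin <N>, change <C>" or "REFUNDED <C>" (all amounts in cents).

Price: 30¢
Coin 1 (nickel, 5¢): balance = 5¢
Coin 2 (nickel, 5¢): balance = 10¢
Coin 3 (quarter, 25¢): balance = 35¢
  → balance >= price → DISPENSE, change = 35 - 30 = 5¢

Answer: DISPENSED after coin 3, change 5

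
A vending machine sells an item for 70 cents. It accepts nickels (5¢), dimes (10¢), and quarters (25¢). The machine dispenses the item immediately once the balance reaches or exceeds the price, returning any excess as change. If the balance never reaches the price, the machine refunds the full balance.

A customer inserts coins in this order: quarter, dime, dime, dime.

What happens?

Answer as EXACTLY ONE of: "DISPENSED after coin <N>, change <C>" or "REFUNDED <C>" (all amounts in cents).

Answer: REFUNDED 55

Derivation:
Price: 70¢
Coin 1 (quarter, 25¢): balance = 25¢
Coin 2 (dime, 10¢): balance = 35¢
Coin 3 (dime, 10¢): balance = 45¢
Coin 4 (dime, 10¢): balance = 55¢
All coins inserted, balance 55¢ < price 70¢ → REFUND 55¢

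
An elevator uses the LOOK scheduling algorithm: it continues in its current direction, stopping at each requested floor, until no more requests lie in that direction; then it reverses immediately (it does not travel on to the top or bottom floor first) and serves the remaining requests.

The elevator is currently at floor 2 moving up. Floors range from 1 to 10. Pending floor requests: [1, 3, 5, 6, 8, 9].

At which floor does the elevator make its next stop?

Answer: 3

Derivation:
Current floor: 2, direction: up
Requests above: [3, 5, 6, 8, 9]
Requests below: [1]
Moving up and requests lie above → nearest above is min([3, 5, 6, 8, 9]) = 3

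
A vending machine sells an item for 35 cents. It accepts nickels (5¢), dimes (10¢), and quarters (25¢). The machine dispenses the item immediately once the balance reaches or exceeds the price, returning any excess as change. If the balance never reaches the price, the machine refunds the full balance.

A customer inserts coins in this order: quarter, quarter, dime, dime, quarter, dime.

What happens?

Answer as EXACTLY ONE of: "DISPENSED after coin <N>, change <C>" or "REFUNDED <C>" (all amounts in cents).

Answer: DISPENSED after coin 2, change 15

Derivation:
Price: 35¢
Coin 1 (quarter, 25¢): balance = 25¢
Coin 2 (quarter, 25¢): balance = 50¢
  → balance >= price → DISPENSE, change = 50 - 35 = 15¢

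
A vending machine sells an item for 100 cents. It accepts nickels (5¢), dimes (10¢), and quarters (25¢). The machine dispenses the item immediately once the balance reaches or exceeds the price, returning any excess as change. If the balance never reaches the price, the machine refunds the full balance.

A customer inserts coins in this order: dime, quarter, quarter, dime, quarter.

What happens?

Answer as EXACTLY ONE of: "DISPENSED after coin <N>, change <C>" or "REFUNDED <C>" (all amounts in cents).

Answer: REFUNDED 95

Derivation:
Price: 100¢
Coin 1 (dime, 10¢): balance = 10¢
Coin 2 (quarter, 25¢): balance = 35¢
Coin 3 (quarter, 25¢): balance = 60¢
Coin 4 (dime, 10¢): balance = 70¢
Coin 5 (quarter, 25¢): balance = 95¢
All coins inserted, balance 95¢ < price 100¢ → REFUND 95¢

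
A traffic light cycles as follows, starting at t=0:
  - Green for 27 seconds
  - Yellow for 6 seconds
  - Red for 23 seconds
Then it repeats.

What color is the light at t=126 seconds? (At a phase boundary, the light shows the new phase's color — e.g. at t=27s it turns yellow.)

Cycle length = 27 + 6 + 23 = 56s
t = 126, phase_t = 126 mod 56 = 14
14 < 27 (green end) → GREEN

Answer: green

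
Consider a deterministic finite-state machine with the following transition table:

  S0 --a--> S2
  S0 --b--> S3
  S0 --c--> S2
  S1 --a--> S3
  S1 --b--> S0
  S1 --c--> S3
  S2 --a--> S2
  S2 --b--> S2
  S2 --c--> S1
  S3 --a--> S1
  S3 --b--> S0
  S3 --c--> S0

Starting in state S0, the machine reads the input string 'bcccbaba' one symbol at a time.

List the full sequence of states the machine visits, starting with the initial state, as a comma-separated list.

Answer: S0, S3, S0, S2, S1, S0, S2, S2, S2

Derivation:
Start: S0
  read 'b': S0 --b--> S3
  read 'c': S3 --c--> S0
  read 'c': S0 --c--> S2
  read 'c': S2 --c--> S1
  read 'b': S1 --b--> S0
  read 'a': S0 --a--> S2
  read 'b': S2 --b--> S2
  read 'a': S2 --a--> S2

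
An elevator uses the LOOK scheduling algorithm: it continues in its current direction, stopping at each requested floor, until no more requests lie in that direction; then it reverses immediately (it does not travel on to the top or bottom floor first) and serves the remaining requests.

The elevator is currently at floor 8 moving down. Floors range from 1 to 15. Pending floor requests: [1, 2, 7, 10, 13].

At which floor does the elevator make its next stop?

Answer: 7

Derivation:
Current floor: 8, direction: down
Requests above: [10, 13]
Requests below: [1, 2, 7]
Moving down and requests lie below → nearest below is max([1, 2, 7]) = 7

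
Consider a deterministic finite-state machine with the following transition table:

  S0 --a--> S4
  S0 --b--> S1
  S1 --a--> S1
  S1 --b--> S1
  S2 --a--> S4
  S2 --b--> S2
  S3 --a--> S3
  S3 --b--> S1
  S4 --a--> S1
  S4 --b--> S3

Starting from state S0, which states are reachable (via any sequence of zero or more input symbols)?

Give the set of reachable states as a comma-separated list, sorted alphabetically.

BFS from S0:
  visit S0: S0--a-->S4 (new), S0--b-->S1 (new)
  visit S4: S4--a-->S1 (seen), S4--b-->S3 (new)
  visit S1: S1--a-->S1 (seen), S1--b-->S1 (seen)
  visit S3: S3--a-->S3 (seen), S3--b-->S1 (seen)

Answer: S0, S1, S3, S4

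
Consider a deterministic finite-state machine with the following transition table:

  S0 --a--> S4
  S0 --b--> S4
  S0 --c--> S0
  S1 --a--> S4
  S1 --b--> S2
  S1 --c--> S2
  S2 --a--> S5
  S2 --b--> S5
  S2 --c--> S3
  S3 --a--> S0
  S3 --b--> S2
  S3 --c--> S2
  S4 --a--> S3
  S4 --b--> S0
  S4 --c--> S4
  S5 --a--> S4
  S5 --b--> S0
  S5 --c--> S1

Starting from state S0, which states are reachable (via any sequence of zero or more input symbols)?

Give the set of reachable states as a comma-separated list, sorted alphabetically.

Answer: S0, S1, S2, S3, S4, S5

Derivation:
BFS from S0:
  visit S0: S0--a-->S4 (new), S0--b-->S4 (seen), S0--c-->S0 (seen)
  visit S4: S4--a-->S3 (new), S4--b-->S0 (seen), S4--c-->S4 (seen)
  visit S3: S3--a-->S0 (seen), S3--b-->S2 (new), S3--c-->S2 (seen)
  visit S2: S2--a-->S5 (new), S2--b-->S5 (seen), S2--c-->S3 (seen)
  visit S5: S5--a-->S4 (seen), S5--b-->S0 (seen), S5--c-->S1 (new)
  visit S1: S1--a-->S4 (seen), S1--b-->S2 (seen), S1--c-->S2 (seen)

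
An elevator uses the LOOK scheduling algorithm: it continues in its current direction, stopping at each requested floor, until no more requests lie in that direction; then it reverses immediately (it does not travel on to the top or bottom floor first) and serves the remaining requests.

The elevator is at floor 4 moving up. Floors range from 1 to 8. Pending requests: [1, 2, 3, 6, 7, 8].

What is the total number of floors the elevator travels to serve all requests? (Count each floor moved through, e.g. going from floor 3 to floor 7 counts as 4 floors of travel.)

Answer: 11

Derivation:
Start at floor 4 moving up, LOOK stop order: [6, 7, 8, 3, 2, 1]
  4 → 6: |6-4| = 2, total = 2
  6 → 7: |7-6| = 1, total = 3
  7 → 8: |8-7| = 1, total = 4
  8 → 3: |3-8| = 5, total = 9
  3 → 2: |2-3| = 1, total = 10
  2 → 1: |1-2| = 1, total = 11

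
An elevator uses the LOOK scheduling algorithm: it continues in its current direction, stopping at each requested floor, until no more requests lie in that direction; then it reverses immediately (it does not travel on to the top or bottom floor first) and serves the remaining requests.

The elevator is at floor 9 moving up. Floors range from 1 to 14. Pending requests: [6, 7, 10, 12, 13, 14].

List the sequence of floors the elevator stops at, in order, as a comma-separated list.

Current: 9, moving UP
Serve above first (ascending): [10, 12, 13, 14]
Then reverse, serve below (descending): [7, 6]

Answer: 10, 12, 13, 14, 7, 6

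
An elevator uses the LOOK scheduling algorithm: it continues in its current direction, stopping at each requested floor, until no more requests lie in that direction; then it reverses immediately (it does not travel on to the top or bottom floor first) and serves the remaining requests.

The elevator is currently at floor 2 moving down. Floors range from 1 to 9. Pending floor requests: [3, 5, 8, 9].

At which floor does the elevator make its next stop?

Current floor: 2, direction: down
Requests above: [3, 5, 8, 9]
Requests below: []
Moving down but no requests below → reverse; nearest above is min([3, 5, 8, 9]) = 3

Answer: 3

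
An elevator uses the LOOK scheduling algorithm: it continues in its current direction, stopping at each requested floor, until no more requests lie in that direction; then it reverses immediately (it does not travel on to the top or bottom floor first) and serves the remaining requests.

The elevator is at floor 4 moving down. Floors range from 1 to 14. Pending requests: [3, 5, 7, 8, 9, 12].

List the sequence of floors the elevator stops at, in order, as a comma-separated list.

Current: 4, moving DOWN
Serve below first (descending): [3]
Then reverse, serve above (ascending): [5, 7, 8, 9, 12]

Answer: 3, 5, 7, 8, 9, 12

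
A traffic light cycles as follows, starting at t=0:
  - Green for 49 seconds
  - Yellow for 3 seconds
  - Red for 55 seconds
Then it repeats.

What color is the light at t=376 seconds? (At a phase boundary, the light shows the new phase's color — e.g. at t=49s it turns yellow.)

Cycle length = 49 + 3 + 55 = 107s
t = 376, phase_t = 376 mod 107 = 55
55 >= 52 → RED

Answer: red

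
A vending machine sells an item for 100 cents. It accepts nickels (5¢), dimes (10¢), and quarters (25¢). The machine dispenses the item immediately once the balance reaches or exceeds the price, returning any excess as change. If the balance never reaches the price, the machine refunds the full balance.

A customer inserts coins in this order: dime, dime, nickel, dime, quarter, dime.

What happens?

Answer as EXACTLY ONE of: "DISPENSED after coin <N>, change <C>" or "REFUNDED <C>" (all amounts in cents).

Answer: REFUNDED 70

Derivation:
Price: 100¢
Coin 1 (dime, 10¢): balance = 10¢
Coin 2 (dime, 10¢): balance = 20¢
Coin 3 (nickel, 5¢): balance = 25¢
Coin 4 (dime, 10¢): balance = 35¢
Coin 5 (quarter, 25¢): balance = 60¢
Coin 6 (dime, 10¢): balance = 70¢
All coins inserted, balance 70¢ < price 100¢ → REFUND 70¢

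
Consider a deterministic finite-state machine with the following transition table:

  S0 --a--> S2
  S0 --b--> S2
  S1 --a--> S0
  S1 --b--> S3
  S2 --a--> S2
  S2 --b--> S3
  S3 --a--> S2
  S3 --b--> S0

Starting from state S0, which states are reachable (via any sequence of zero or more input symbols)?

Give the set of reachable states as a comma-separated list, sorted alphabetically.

BFS from S0:
  visit S0: S0--a-->S2 (new), S0--b-->S2 (seen)
  visit S2: S2--a-->S2 (seen), S2--b-->S3 (new)
  visit S3: S3--a-->S2 (seen), S3--b-->S0 (seen)

Answer: S0, S2, S3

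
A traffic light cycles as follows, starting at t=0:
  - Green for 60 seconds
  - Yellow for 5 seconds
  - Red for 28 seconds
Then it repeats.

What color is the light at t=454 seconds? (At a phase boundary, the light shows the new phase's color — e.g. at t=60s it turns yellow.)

Cycle length = 60 + 5 + 28 = 93s
t = 454, phase_t = 454 mod 93 = 82
82 >= 65 → RED

Answer: red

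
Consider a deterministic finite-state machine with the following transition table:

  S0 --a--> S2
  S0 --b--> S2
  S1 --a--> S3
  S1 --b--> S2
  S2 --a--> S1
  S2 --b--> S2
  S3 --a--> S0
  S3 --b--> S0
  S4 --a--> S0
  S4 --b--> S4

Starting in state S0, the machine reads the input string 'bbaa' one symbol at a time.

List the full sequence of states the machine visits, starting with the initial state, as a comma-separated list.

Start: S0
  read 'b': S0 --b--> S2
  read 'b': S2 --b--> S2
  read 'a': S2 --a--> S1
  read 'a': S1 --a--> S3

Answer: S0, S2, S2, S1, S3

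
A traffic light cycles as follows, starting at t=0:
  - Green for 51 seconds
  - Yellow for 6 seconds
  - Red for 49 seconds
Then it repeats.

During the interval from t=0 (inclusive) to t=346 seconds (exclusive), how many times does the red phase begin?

Answer: 3

Derivation:
Cycle = 51+6+49 = 106s
red phase starts at t = k*106 + 57 for k=0,1,2,...
Need k*106+57 < 346 → k < 2.726
k ∈ {0, ..., 2} → 3 starts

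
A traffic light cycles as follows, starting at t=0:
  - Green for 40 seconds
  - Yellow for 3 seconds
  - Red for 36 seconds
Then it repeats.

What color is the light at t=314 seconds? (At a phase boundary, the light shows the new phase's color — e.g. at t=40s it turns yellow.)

Answer: red

Derivation:
Cycle length = 40 + 3 + 36 = 79s
t = 314, phase_t = 314 mod 79 = 77
77 >= 43 → RED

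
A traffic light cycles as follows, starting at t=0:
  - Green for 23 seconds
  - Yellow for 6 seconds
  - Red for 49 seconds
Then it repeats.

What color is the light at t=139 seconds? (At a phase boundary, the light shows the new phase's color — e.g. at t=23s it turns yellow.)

Cycle length = 23 + 6 + 49 = 78s
t = 139, phase_t = 139 mod 78 = 61
61 >= 29 → RED

Answer: red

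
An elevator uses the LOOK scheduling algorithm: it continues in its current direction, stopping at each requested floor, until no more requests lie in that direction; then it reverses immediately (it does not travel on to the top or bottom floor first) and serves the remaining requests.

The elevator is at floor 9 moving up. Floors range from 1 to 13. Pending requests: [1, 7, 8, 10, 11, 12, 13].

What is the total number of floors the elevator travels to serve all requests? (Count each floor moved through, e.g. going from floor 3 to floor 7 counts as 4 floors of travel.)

Start at floor 9 moving up, LOOK stop order: [10, 11, 12, 13, 8, 7, 1]
  9 → 10: |10-9| = 1, total = 1
  10 → 11: |11-10| = 1, total = 2
  11 → 12: |12-11| = 1, total = 3
  12 → 13: |13-12| = 1, total = 4
  13 → 8: |8-13| = 5, total = 9
  8 → 7: |7-8| = 1, total = 10
  7 → 1: |1-7| = 6, total = 16

Answer: 16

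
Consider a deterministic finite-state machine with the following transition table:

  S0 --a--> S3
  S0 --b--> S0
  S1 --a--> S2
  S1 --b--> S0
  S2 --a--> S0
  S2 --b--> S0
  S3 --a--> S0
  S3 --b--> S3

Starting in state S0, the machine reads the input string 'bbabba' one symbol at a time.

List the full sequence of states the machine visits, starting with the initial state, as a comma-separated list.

Start: S0
  read 'b': S0 --b--> S0
  read 'b': S0 --b--> S0
  read 'a': S0 --a--> S3
  read 'b': S3 --b--> S3
  read 'b': S3 --b--> S3
  read 'a': S3 --a--> S0

Answer: S0, S0, S0, S3, S3, S3, S0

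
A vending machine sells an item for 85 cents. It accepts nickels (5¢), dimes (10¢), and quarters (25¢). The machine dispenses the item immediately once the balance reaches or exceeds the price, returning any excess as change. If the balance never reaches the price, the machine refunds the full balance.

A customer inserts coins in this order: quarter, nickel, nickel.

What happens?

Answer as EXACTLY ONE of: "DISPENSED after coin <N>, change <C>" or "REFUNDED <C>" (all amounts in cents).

Answer: REFUNDED 35

Derivation:
Price: 85¢
Coin 1 (quarter, 25¢): balance = 25¢
Coin 2 (nickel, 5¢): balance = 30¢
Coin 3 (nickel, 5¢): balance = 35¢
All coins inserted, balance 35¢ < price 85¢ → REFUND 35¢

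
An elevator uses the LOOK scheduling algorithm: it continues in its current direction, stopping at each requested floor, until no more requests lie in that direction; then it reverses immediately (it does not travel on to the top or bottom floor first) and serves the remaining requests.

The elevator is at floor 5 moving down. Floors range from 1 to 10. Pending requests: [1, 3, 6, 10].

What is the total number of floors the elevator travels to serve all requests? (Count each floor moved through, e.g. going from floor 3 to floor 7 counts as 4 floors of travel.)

Start at floor 5 moving down, LOOK stop order: [3, 1, 6, 10]
  5 → 3: |3-5| = 2, total = 2
  3 → 1: |1-3| = 2, total = 4
  1 → 6: |6-1| = 5, total = 9
  6 → 10: |10-6| = 4, total = 13

Answer: 13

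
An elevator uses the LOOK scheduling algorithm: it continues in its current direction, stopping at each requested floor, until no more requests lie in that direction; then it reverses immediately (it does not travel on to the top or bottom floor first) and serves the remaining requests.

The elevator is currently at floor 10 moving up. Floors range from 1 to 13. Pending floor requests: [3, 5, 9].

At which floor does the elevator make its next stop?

Answer: 9

Derivation:
Current floor: 10, direction: up
Requests above: []
Requests below: [3, 5, 9]
Moving up but no requests above → reverse; nearest below is max([3, 5, 9]) = 9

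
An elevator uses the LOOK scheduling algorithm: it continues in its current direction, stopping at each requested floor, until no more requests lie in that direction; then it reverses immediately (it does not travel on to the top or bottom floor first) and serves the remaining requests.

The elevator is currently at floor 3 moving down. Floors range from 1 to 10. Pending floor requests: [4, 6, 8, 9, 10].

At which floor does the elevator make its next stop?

Answer: 4

Derivation:
Current floor: 3, direction: down
Requests above: [4, 6, 8, 9, 10]
Requests below: []
Moving down but no requests below → reverse; nearest above is min([4, 6, 8, 9, 10]) = 4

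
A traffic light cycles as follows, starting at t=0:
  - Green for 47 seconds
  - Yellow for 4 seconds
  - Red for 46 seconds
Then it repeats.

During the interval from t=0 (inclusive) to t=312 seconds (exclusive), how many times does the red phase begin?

Answer: 3

Derivation:
Cycle = 47+4+46 = 97s
red phase starts at t = k*97 + 51 for k=0,1,2,...
Need k*97+51 < 312 → k < 2.691
k ∈ {0, ..., 2} → 3 starts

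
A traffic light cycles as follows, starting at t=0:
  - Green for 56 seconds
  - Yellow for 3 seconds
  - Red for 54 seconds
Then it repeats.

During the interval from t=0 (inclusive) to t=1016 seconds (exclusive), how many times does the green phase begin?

Cycle = 56+3+54 = 113s
green phase starts at t = k*113 + 0 for k=0,1,2,...
Need k*113+0 < 1016 → k < 8.991
k ∈ {0, ..., 8} → 9 starts

Answer: 9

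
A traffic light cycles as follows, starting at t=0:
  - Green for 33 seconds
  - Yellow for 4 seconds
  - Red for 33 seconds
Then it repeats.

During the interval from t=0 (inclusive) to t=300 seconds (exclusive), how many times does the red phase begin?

Answer: 4

Derivation:
Cycle = 33+4+33 = 70s
red phase starts at t = k*70 + 37 for k=0,1,2,...
Need k*70+37 < 300 → k < 3.757
k ∈ {0, ..., 3} → 4 starts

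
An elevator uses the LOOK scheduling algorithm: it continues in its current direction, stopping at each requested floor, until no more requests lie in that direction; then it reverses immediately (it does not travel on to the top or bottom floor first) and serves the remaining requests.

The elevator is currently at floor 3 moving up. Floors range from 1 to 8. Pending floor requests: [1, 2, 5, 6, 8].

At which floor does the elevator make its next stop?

Current floor: 3, direction: up
Requests above: [5, 6, 8]
Requests below: [1, 2]
Moving up and requests lie above → nearest above is min([5, 6, 8]) = 5

Answer: 5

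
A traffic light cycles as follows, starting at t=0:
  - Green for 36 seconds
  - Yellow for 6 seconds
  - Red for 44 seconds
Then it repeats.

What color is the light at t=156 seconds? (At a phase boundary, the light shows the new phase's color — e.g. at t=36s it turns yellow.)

Cycle length = 36 + 6 + 44 = 86s
t = 156, phase_t = 156 mod 86 = 70
70 >= 42 → RED

Answer: red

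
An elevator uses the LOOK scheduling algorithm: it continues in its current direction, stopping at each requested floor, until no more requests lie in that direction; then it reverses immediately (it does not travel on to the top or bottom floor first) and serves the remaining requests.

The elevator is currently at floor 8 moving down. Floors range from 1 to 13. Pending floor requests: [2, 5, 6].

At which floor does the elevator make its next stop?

Answer: 6

Derivation:
Current floor: 8, direction: down
Requests above: []
Requests below: [2, 5, 6]
Moving down and requests lie below → nearest below is max([2, 5, 6]) = 6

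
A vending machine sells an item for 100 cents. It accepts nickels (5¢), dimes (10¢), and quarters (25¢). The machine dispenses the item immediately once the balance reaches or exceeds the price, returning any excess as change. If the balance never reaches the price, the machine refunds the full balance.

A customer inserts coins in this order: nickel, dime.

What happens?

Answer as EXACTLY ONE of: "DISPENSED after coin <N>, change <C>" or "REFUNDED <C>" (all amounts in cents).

Answer: REFUNDED 15

Derivation:
Price: 100¢
Coin 1 (nickel, 5¢): balance = 5¢
Coin 2 (dime, 10¢): balance = 15¢
All coins inserted, balance 15¢ < price 100¢ → REFUND 15¢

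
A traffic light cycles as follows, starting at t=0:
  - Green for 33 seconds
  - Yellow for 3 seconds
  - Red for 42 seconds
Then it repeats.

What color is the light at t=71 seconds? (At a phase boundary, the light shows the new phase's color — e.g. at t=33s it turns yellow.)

Answer: red

Derivation:
Cycle length = 33 + 3 + 42 = 78s
t = 71, phase_t = 71 mod 78 = 71
71 >= 36 → RED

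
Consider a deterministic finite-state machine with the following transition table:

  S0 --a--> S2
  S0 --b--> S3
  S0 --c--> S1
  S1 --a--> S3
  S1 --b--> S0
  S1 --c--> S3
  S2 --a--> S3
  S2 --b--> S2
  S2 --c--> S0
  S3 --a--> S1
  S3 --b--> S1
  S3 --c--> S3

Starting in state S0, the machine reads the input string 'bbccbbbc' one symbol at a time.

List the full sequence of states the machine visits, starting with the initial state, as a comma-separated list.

Start: S0
  read 'b': S0 --b--> S3
  read 'b': S3 --b--> S1
  read 'c': S1 --c--> S3
  read 'c': S3 --c--> S3
  read 'b': S3 --b--> S1
  read 'b': S1 --b--> S0
  read 'b': S0 --b--> S3
  read 'c': S3 --c--> S3

Answer: S0, S3, S1, S3, S3, S1, S0, S3, S3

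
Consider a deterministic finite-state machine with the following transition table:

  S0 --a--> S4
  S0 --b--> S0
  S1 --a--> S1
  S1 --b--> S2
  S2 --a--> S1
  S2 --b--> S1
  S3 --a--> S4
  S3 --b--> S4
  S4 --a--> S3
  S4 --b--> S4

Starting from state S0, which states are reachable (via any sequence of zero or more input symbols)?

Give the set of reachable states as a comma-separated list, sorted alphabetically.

BFS from S0:
  visit S0: S0--a-->S4 (new), S0--b-->S0 (seen)
  visit S4: S4--a-->S3 (new), S4--b-->S4 (seen)
  visit S3: S3--a-->S4 (seen), S3--b-->S4 (seen)

Answer: S0, S3, S4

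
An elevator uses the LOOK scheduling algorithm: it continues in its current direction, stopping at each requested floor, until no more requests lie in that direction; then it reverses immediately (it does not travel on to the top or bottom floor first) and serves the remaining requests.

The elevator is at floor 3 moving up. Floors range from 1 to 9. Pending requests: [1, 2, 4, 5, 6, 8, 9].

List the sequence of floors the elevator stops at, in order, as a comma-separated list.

Current: 3, moving UP
Serve above first (ascending): [4, 5, 6, 8, 9]
Then reverse, serve below (descending): [2, 1]

Answer: 4, 5, 6, 8, 9, 2, 1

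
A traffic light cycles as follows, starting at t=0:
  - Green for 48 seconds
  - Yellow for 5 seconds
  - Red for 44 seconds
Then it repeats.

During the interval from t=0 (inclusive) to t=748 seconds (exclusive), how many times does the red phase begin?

Answer: 8

Derivation:
Cycle = 48+5+44 = 97s
red phase starts at t = k*97 + 53 for k=0,1,2,...
Need k*97+53 < 748 → k < 7.165
k ∈ {0, ..., 7} → 8 starts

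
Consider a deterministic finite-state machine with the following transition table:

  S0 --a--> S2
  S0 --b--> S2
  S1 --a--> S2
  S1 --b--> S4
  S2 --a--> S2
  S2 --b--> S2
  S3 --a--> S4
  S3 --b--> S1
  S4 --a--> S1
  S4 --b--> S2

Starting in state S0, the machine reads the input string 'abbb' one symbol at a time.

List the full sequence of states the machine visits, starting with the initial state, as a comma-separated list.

Answer: S0, S2, S2, S2, S2

Derivation:
Start: S0
  read 'a': S0 --a--> S2
  read 'b': S2 --b--> S2
  read 'b': S2 --b--> S2
  read 'b': S2 --b--> S2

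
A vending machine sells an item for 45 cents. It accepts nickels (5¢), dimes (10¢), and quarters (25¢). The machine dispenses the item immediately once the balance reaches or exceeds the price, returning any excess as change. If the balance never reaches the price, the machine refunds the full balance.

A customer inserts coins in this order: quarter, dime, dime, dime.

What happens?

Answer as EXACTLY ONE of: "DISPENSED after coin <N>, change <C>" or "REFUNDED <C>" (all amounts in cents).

Price: 45¢
Coin 1 (quarter, 25¢): balance = 25¢
Coin 2 (dime, 10¢): balance = 35¢
Coin 3 (dime, 10¢): balance = 45¢
  → balance >= price → DISPENSE, change = 45 - 45 = 0¢

Answer: DISPENSED after coin 3, change 0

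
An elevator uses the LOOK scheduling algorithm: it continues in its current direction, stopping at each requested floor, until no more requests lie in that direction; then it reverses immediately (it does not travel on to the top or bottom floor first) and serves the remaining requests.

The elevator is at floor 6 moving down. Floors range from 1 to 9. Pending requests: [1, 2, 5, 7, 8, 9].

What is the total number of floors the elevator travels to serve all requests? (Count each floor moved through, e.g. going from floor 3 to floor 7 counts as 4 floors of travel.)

Answer: 13

Derivation:
Start at floor 6 moving down, LOOK stop order: [5, 2, 1, 7, 8, 9]
  6 → 5: |5-6| = 1, total = 1
  5 → 2: |2-5| = 3, total = 4
  2 → 1: |1-2| = 1, total = 5
  1 → 7: |7-1| = 6, total = 11
  7 → 8: |8-7| = 1, total = 12
  8 → 9: |9-8| = 1, total = 13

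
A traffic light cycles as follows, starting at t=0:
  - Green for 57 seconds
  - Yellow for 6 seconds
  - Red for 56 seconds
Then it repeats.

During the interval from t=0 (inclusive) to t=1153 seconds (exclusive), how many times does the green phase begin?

Cycle = 57+6+56 = 119s
green phase starts at t = k*119 + 0 for k=0,1,2,...
Need k*119+0 < 1153 → k < 9.689
k ∈ {0, ..., 9} → 10 starts

Answer: 10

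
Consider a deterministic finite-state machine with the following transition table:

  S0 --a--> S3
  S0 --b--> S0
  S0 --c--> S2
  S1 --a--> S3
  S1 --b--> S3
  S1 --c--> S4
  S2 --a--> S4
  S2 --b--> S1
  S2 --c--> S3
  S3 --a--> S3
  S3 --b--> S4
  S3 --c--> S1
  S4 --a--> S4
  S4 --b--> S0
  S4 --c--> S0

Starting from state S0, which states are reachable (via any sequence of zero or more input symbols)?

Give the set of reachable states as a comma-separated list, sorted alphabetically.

BFS from S0:
  visit S0: S0--a-->S3 (new), S0--b-->S0 (seen), S0--c-->S2 (new)
  visit S3: S3--a-->S3 (seen), S3--b-->S4 (new), S3--c-->S1 (new)
  visit S2: S2--a-->S4 (seen), S2--b-->S1 (seen), S2--c-->S3 (seen)
  visit S4: S4--a-->S4 (seen), S4--b-->S0 (seen), S4--c-->S0 (seen)
  visit S1: S1--a-->S3 (seen), S1--b-->S3 (seen), S1--c-->S4 (seen)

Answer: S0, S1, S2, S3, S4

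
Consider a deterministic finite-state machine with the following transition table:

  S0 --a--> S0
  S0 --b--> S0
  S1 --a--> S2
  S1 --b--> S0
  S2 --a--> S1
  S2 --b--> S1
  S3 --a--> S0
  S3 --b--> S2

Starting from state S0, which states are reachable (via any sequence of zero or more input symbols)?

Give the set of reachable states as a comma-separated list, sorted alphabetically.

BFS from S0:
  visit S0: S0--a-->S0 (seen), S0--b-->S0 (seen)

Answer: S0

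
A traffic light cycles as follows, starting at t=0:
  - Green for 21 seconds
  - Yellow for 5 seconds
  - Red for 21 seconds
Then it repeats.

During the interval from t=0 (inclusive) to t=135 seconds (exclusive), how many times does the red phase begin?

Cycle = 21+5+21 = 47s
red phase starts at t = k*47 + 26 for k=0,1,2,...
Need k*47+26 < 135 → k < 2.319
k ∈ {0, ..., 2} → 3 starts

Answer: 3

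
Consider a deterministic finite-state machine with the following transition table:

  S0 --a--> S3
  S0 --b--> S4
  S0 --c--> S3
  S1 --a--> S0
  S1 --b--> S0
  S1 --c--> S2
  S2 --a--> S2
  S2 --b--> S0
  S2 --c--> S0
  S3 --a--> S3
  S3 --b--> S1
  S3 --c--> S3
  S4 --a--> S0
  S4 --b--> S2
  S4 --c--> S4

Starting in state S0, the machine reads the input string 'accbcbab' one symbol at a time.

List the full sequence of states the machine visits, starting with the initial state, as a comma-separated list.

Start: S0
  read 'a': S0 --a--> S3
  read 'c': S3 --c--> S3
  read 'c': S3 --c--> S3
  read 'b': S3 --b--> S1
  read 'c': S1 --c--> S2
  read 'b': S2 --b--> S0
  read 'a': S0 --a--> S3
  read 'b': S3 --b--> S1

Answer: S0, S3, S3, S3, S1, S2, S0, S3, S1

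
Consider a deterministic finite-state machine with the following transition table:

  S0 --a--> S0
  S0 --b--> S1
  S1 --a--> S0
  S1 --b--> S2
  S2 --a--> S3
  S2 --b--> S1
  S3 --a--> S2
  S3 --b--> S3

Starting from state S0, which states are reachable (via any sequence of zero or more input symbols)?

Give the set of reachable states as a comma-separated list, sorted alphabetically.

BFS from S0:
  visit S0: S0--a-->S0 (seen), S0--b-->S1 (new)
  visit S1: S1--a-->S0 (seen), S1--b-->S2 (new)
  visit S2: S2--a-->S3 (new), S2--b-->S1 (seen)
  visit S3: S3--a-->S2 (seen), S3--b-->S3 (seen)

Answer: S0, S1, S2, S3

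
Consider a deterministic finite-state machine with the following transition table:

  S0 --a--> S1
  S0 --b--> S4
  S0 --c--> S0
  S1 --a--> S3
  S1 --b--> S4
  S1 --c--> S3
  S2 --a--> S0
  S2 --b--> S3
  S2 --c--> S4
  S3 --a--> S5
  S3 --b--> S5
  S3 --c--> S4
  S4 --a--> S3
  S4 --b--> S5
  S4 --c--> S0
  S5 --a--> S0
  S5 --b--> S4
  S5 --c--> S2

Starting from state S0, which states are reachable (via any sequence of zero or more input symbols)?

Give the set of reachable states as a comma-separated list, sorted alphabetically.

Answer: S0, S1, S2, S3, S4, S5

Derivation:
BFS from S0:
  visit S0: S0--a-->S1 (new), S0--b-->S4 (new), S0--c-->S0 (seen)
  visit S1: S1--a-->S3 (new), S1--b-->S4 (seen), S1--c-->S3 (seen)
  visit S4: S4--a-->S3 (seen), S4--b-->S5 (new), S4--c-->S0 (seen)
  visit S3: S3--a-->S5 (seen), S3--b-->S5 (seen), S3--c-->S4 (seen)
  visit S5: S5--a-->S0 (seen), S5--b-->S4 (seen), S5--c-->S2 (new)
  visit S2: S2--a-->S0 (seen), S2--b-->S3 (seen), S2--c-->S4 (seen)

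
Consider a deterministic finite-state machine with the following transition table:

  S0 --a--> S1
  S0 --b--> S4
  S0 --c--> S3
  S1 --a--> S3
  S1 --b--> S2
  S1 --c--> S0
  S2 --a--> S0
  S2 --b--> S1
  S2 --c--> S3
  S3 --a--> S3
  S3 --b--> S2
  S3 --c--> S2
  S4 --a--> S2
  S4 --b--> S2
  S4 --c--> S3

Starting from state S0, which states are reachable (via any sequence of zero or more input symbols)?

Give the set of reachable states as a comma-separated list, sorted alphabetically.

BFS from S0:
  visit S0: S0--a-->S1 (new), S0--b-->S4 (new), S0--c-->S3 (new)
  visit S1: S1--a-->S3 (seen), S1--b-->S2 (new), S1--c-->S0 (seen)
  visit S4: S4--a-->S2 (seen), S4--b-->S2 (seen), S4--c-->S3 (seen)
  visit S3: S3--a-->S3 (seen), S3--b-->S2 (seen), S3--c-->S2 (seen)
  visit S2: S2--a-->S0 (seen), S2--b-->S1 (seen), S2--c-->S3 (seen)

Answer: S0, S1, S2, S3, S4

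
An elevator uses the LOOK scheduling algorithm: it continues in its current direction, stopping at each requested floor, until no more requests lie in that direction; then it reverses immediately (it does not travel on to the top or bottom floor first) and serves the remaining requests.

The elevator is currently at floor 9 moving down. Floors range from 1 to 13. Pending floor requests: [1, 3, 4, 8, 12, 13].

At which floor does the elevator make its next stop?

Answer: 8

Derivation:
Current floor: 9, direction: down
Requests above: [12, 13]
Requests below: [1, 3, 4, 8]
Moving down and requests lie below → nearest below is max([1, 3, 4, 8]) = 8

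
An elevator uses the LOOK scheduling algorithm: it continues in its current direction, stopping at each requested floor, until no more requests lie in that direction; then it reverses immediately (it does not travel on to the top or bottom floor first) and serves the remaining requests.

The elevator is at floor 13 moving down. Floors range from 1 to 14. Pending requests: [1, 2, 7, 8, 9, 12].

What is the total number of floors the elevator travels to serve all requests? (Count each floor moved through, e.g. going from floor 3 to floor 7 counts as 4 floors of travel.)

Answer: 12

Derivation:
Start at floor 13 moving down, LOOK stop order: [12, 9, 8, 7, 2, 1]
  13 → 12: |12-13| = 1, total = 1
  12 → 9: |9-12| = 3, total = 4
  9 → 8: |8-9| = 1, total = 5
  8 → 7: |7-8| = 1, total = 6
  7 → 2: |2-7| = 5, total = 11
  2 → 1: |1-2| = 1, total = 12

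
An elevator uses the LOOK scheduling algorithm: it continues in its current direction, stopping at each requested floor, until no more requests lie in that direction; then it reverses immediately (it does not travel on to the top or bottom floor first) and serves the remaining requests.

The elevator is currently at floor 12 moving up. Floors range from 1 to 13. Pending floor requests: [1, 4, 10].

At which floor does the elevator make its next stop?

Answer: 10

Derivation:
Current floor: 12, direction: up
Requests above: []
Requests below: [1, 4, 10]
Moving up but no requests above → reverse; nearest below is max([1, 4, 10]) = 10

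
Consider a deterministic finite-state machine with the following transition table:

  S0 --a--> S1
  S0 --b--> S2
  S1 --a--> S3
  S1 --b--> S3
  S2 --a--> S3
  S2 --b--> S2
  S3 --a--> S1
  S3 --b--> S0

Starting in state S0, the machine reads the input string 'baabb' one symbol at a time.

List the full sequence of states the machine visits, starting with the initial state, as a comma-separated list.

Answer: S0, S2, S3, S1, S3, S0

Derivation:
Start: S0
  read 'b': S0 --b--> S2
  read 'a': S2 --a--> S3
  read 'a': S3 --a--> S1
  read 'b': S1 --b--> S3
  read 'b': S3 --b--> S0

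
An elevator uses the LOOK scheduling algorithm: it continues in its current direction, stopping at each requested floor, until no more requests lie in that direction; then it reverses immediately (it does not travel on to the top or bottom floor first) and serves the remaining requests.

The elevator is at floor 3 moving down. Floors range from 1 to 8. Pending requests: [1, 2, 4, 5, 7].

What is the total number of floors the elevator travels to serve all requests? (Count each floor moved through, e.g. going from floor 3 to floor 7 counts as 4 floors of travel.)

Answer: 8

Derivation:
Start at floor 3 moving down, LOOK stop order: [2, 1, 4, 5, 7]
  3 → 2: |2-3| = 1, total = 1
  2 → 1: |1-2| = 1, total = 2
  1 → 4: |4-1| = 3, total = 5
  4 → 5: |5-4| = 1, total = 6
  5 → 7: |7-5| = 2, total = 8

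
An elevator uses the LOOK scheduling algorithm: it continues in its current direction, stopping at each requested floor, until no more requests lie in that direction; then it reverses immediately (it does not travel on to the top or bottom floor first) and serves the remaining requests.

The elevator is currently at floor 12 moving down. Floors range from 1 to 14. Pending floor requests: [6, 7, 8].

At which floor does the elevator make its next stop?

Current floor: 12, direction: down
Requests above: []
Requests below: [6, 7, 8]
Moving down and requests lie below → nearest below is max([6, 7, 8]) = 8

Answer: 8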